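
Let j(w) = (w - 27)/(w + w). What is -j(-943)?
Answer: -485/943 ≈ -0.51432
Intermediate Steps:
j(w) = (-27 + w)/(2*w) (j(w) = (-27 + w)/((2*w)) = (-27 + w)*(1/(2*w)) = (-27 + w)/(2*w))
-j(-943) = -(-27 - 943)/(2*(-943)) = -(-1)*(-970)/(2*943) = -1*485/943 = -485/943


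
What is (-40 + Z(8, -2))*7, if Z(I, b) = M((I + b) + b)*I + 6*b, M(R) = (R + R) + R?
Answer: 308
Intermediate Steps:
M(R) = 3*R (M(R) = 2*R + R = 3*R)
Z(I, b) = 6*b + I*(3*I + 6*b) (Z(I, b) = (3*((I + b) + b))*I + 6*b = (3*(I + 2*b))*I + 6*b = (3*I + 6*b)*I + 6*b = I*(3*I + 6*b) + 6*b = 6*b + I*(3*I + 6*b))
(-40 + Z(8, -2))*7 = (-40 + (6*(-2) + 3*8*(8 + 2*(-2))))*7 = (-40 + (-12 + 3*8*(8 - 4)))*7 = (-40 + (-12 + 3*8*4))*7 = (-40 + (-12 + 96))*7 = (-40 + 84)*7 = 44*7 = 308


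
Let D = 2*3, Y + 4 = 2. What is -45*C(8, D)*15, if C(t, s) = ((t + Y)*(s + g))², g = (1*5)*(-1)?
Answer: -24300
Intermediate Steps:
Y = -2 (Y = -4 + 2 = -2)
D = 6
g = -5 (g = 5*(-1) = -5)
C(t, s) = (-5 + s)²*(-2 + t)² (C(t, s) = ((t - 2)*(s - 5))² = ((-2 + t)*(-5 + s))² = ((-5 + s)*(-2 + t))² = (-5 + s)²*(-2 + t)²)
-45*C(8, D)*15 = -45*(-5 + 6)²*(-2 + 8)²*15 = -45*1²*6²*15 = -45*36*15 = -1620*15 = -24300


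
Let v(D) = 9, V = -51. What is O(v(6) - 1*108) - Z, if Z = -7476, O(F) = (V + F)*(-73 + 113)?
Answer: 1476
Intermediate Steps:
O(F) = -2040 + 40*F (O(F) = (-51 + F)*(-73 + 113) = (-51 + F)*40 = -2040 + 40*F)
O(v(6) - 1*108) - Z = (-2040 + 40*(9 - 1*108)) - 1*(-7476) = (-2040 + 40*(9 - 108)) + 7476 = (-2040 + 40*(-99)) + 7476 = (-2040 - 3960) + 7476 = -6000 + 7476 = 1476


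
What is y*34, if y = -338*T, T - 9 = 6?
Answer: -172380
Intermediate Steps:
T = 15 (T = 9 + 6 = 15)
y = -5070 (y = -338*15 = -5070)
y*34 = -5070*34 = -172380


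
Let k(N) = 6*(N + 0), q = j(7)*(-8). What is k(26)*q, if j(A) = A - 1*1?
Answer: -7488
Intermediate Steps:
j(A) = -1 + A (j(A) = A - 1 = -1 + A)
q = -48 (q = (-1 + 7)*(-8) = 6*(-8) = -48)
k(N) = 6*N
k(26)*q = (6*26)*(-48) = 156*(-48) = -7488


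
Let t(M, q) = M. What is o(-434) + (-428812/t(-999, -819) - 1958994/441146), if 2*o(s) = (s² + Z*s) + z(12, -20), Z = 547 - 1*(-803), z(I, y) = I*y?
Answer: -43732729079111/220352427 ≈ -1.9847e+5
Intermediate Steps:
Z = 1350 (Z = 547 + 803 = 1350)
o(s) = -120 + s²/2 + 675*s (o(s) = ((s² + 1350*s) + 12*(-20))/2 = ((s² + 1350*s) - 240)/2 = (-240 + s² + 1350*s)/2 = -120 + s²/2 + 675*s)
o(-434) + (-428812/t(-999, -819) - 1958994/441146) = (-120 + (½)*(-434)² + 675*(-434)) + (-428812/(-999) - 1958994/441146) = (-120 + (½)*188356 - 292950) + (-428812*(-1/999) - 1958994*1/441146) = (-120 + 94178 - 292950) + (428812/999 - 979497/220573) = -198892 + 93605831773/220352427 = -43732729079111/220352427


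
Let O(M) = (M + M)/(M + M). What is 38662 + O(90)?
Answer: 38663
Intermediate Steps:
O(M) = 1 (O(M) = (2*M)/((2*M)) = (2*M)*(1/(2*M)) = 1)
38662 + O(90) = 38662 + 1 = 38663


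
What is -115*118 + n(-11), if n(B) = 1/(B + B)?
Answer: -298541/22 ≈ -13570.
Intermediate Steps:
n(B) = 1/(2*B)
-115*118 + n(-11) = -115*118 + (½)/(-11) = -13570 + (½)*(-1/11) = -13570 - 1/22 = -298541/22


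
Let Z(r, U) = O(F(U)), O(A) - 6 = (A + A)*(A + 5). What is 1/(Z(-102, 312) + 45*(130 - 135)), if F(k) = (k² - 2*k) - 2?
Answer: 1/18709710009 ≈ 5.3448e-11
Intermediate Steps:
F(k) = -2 + k² - 2*k
O(A) = 6 + 2*A*(5 + A) (O(A) = 6 + (A + A)*(A + 5) = 6 + (2*A)*(5 + A) = 6 + 2*A*(5 + A))
Z(r, U) = -14 - 20*U + 2*(-2 + U² - 2*U)² + 10*U² (Z(r, U) = 6 + 2*(-2 + U² - 2*U)² + 10*(-2 + U² - 2*U) = 6 + 2*(-2 + U² - 2*U)² + (-20 - 20*U + 10*U²) = -14 - 20*U + 2*(-2 + U² - 2*U)² + 10*U²)
1/(Z(-102, 312) + 45*(130 - 135)) = 1/((-6 - 8*312³ - 4*312 + 2*312⁴ + 10*312²) + 45*(130 - 135)) = 1/((-6 - 8*30371328 - 1248 + 2*9475854336 + 10*97344) + 45*(-5)) = 1/((-6 - 242970624 - 1248 + 18951708672 + 973440) - 225) = 1/(18709710234 - 225) = 1/18709710009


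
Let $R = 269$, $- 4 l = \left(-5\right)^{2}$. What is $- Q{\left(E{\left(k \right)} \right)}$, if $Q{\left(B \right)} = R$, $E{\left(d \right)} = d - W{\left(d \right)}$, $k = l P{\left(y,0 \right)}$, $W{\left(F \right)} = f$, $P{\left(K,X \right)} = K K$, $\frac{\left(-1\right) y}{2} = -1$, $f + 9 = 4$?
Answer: $-269$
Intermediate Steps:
$f = -5$ ($f = -9 + 4 = -5$)
$y = 2$ ($y = \left(-2\right) \left(-1\right) = 2$)
$P{\left(K,X \right)} = K^{2}$
$l = - \frac{25}{4}$ ($l = - \frac{\left(-5\right)^{2}}{4} = \left(- \frac{1}{4}\right) 25 = - \frac{25}{4} \approx -6.25$)
$W{\left(F \right)} = -5$
$k = -25$ ($k = - \frac{25 \cdot 2^{2}}{4} = \left(- \frac{25}{4}\right) 4 = -25$)
$E{\left(d \right)} = 5 + d$ ($E{\left(d \right)} = d - -5 = d + 5 = 5 + d$)
$Q{\left(B \right)} = 269$
$- Q{\left(E{\left(k \right)} \right)} = \left(-1\right) 269 = -269$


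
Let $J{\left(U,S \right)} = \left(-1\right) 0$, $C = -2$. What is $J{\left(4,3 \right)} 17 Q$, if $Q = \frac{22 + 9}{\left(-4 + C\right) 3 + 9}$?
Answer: $0$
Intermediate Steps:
$J{\left(U,S \right)} = 0$
$Q = - \frac{31}{9}$ ($Q = \frac{22 + 9}{\left(-4 - 2\right) 3 + 9} = \frac{31}{\left(-6\right) 3 + 9} = \frac{31}{-18 + 9} = \frac{31}{-9} = 31 \left(- \frac{1}{9}\right) = - \frac{31}{9} \approx -3.4444$)
$J{\left(4,3 \right)} 17 Q = 0 \cdot 17 \left(- \frac{31}{9}\right) = 0 \left(- \frac{31}{9}\right) = 0$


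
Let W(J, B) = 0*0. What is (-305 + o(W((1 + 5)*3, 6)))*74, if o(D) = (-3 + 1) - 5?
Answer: -23088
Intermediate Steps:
W(J, B) = 0
o(D) = -7 (o(D) = -2 - 5 = -7)
(-305 + o(W((1 + 5)*3, 6)))*74 = (-305 - 7)*74 = -312*74 = -23088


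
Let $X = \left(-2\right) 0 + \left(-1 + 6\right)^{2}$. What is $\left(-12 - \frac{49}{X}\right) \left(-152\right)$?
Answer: $\frac{53048}{25} \approx 2121.9$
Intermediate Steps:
$X = 25$ ($X = 0 + 5^{2} = 0 + 25 = 25$)
$\left(-12 - \frac{49}{X}\right) \left(-152\right) = \left(-12 - \frac{49}{25}\right) \left(-152\right) = \left(- \frac{349}{25}\right) \left(-152\right) = \frac{53048}{25}$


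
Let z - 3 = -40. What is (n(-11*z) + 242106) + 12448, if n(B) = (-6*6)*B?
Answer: 239902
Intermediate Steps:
z = -37 (z = 3 - 40 = -37)
n(B) = -36*B
(n(-11*z) + 242106) + 12448 = (-(-396)*(-37) + 242106) + 12448 = (-36*407 + 242106) + 12448 = (-14652 + 242106) + 12448 = 227454 + 12448 = 239902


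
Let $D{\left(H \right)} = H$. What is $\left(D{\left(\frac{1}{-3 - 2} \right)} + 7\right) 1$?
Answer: $\frac{34}{5} \approx 6.8$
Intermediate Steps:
$\left(D{\left(\frac{1}{-3 - 2} \right)} + 7\right) 1 = \left(\frac{1}{-3 - 2} + 7\right) 1 = \left(\frac{1}{-5} + 7\right) 1 = \left(- \frac{1}{5} + 7\right) 1 = \frac{34}{5} \cdot 1 = \frac{34}{5}$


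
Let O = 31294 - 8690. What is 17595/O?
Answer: 17595/22604 ≈ 0.77840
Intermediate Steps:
O = 22604
17595/O = 17595/22604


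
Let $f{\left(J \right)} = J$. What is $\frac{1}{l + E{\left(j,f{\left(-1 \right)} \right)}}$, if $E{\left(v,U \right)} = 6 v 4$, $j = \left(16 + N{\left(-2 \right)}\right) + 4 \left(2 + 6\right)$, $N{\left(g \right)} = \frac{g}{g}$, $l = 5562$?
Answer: $\frac{1}{6738} \approx 0.00014841$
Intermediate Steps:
$N{\left(g \right)} = 1$
$j = 49$ ($j = \left(16 + 1\right) + 4 \left(2 + 6\right) = 17 + 4 \cdot 8 = 17 + 32 = 49$)
$E{\left(v,U \right)} = 24 v$
$\frac{1}{l + E{\left(j,f{\left(-1 \right)} \right)}} = \frac{1}{5562 + 24 \cdot 49} = \frac{1}{5562 + 1176} = \frac{1}{6738}$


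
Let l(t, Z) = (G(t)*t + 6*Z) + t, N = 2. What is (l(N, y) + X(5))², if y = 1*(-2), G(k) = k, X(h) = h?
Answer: 1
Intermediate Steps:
y = -2
l(t, Z) = t + t² + 6*Z (l(t, Z) = (t*t + 6*Z) + t = (t² + 6*Z) + t = t + t² + 6*Z)
(l(N, y) + X(5))² = ((2 + 2² + 6*(-2)) + 5)² = ((2 + 4 - 12) + 5)² = (-6 + 5)² = (-1)² = 1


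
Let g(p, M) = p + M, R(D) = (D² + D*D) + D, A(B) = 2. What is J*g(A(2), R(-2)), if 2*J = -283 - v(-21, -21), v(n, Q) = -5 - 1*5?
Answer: -1092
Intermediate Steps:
v(n, Q) = -10 (v(n, Q) = -5 - 5 = -10)
R(D) = D + 2*D² (R(D) = (D² + D²) + D = 2*D² + D = D + 2*D²)
g(p, M) = M + p
J = -273/2 (J = (-283 - 1*(-10))/2 = (-283 + 10)/2 = (½)*(-273) = -273/2 ≈ -136.50)
J*g(A(2), R(-2)) = -273*(-2*(1 + 2*(-2)) + 2)/2 = -273*(-2*(1 - 4) + 2)/2 = -273*(-2*(-3) + 2)/2 = -273*(6 + 2)/2 = -273/2*8 = -1092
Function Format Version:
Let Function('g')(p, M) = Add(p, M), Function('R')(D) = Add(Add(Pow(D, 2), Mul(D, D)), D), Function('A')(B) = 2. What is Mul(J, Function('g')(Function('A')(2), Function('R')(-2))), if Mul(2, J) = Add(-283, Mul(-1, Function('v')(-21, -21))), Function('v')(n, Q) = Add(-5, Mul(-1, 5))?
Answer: -1092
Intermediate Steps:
Function('v')(n, Q) = -10 (Function('v')(n, Q) = Add(-5, -5) = -10)
Function('R')(D) = Add(D, Mul(2, Pow(D, 2))) (Function('R')(D) = Add(Add(Pow(D, 2), Pow(D, 2)), D) = Add(Mul(2, Pow(D, 2)), D) = Add(D, Mul(2, Pow(D, 2))))
Function('g')(p, M) = Add(M, p)
J = Rational(-273, 2) (J = Mul(Rational(1, 2), Add(-283, Mul(-1, -10))) = Mul(Rational(1, 2), Add(-283, 10)) = Mul(Rational(1, 2), -273) = Rational(-273, 2) ≈ -136.50)
Mul(J, Function('g')(Function('A')(2), Function('R')(-2))) = Mul(Rational(-273, 2), Add(Mul(-2, Add(1, Mul(2, -2))), 2)) = Mul(Rational(-273, 2), Add(Mul(-2, Add(1, -4)), 2)) = Mul(Rational(-273, 2), Add(Mul(-2, -3), 2)) = Mul(Rational(-273, 2), Add(6, 2)) = Mul(Rational(-273, 2), 8) = -1092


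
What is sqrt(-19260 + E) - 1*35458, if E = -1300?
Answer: -35458 + 4*I*sqrt(1285) ≈ -35458.0 + 143.39*I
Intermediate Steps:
sqrt(-19260 + E) - 1*35458 = sqrt(-19260 - 1300) - 1*35458 = sqrt(-20560) - 35458 = 4*I*sqrt(1285) - 35458 = -35458 + 4*I*sqrt(1285)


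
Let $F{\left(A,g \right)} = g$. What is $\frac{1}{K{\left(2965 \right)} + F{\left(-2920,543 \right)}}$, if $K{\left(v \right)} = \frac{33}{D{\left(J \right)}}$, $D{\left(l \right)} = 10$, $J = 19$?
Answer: $\frac{10}{5463} \approx 0.0018305$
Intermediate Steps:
$K{\left(v \right)} = \frac{33}{10}$
$\frac{1}{K{\left(2965 \right)} + F{\left(-2920,543 \right)}} = \frac{1}{\frac{33}{10} + 543} = \frac{1}{\frac{5463}{10}} = \frac{10}{5463}$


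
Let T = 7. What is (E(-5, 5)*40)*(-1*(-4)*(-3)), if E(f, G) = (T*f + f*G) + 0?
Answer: 28800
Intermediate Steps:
E(f, G) = 7*f + G*f (E(f, G) = (7*f + f*G) + 0 = (7*f + G*f) + 0 = 7*f + G*f)
(E(-5, 5)*40)*(-1*(-4)*(-3)) = (-5*(7 + 5)*40)*(-1*(-4)*(-3)) = (-5*12*40)*(4*(-3)) = -60*40*(-12) = -2400*(-12) = 28800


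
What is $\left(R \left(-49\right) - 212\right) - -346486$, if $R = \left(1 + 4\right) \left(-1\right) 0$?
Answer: $346274$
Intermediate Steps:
$R = 0$ ($R = 5 \left(-1\right) 0 = \left(-5\right) 0 = 0$)
$\left(R \left(-49\right) - 212\right) - -346486 = \left(0 \left(-49\right) - 212\right) - -346486 = \left(0 - 212\right) + 346486 = -212 + 346486 = 346274$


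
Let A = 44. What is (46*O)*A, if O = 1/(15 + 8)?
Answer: 88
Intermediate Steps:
O = 1/23 ≈ 0.043478
(46*O)*A = (46*(1/23))*44 = 2*44 = 88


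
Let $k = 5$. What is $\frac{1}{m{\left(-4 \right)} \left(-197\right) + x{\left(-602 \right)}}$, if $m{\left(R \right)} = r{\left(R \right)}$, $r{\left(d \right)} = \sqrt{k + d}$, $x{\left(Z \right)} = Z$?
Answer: $- \frac{1}{799} \approx -0.0012516$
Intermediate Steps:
$r{\left(d \right)} = \sqrt{5 + d}$
$m{\left(R \right)} = \sqrt{5 + R}$
$\frac{1}{m{\left(-4 \right)} \left(-197\right) + x{\left(-602 \right)}} = \frac{1}{\sqrt{5 - 4} \left(-197\right) - 602} = \frac{1}{\sqrt{1} \left(-197\right) - 602} = \frac{1}{1 \left(-197\right) - 602} = \frac{1}{-197 - 602} = \frac{1}{-799} = - \frac{1}{799}$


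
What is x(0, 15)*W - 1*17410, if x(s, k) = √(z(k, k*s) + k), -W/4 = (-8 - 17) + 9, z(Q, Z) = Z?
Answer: -17410 + 64*√15 ≈ -17162.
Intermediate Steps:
W = 64 (W = -4*((-8 - 17) + 9) = -4*(-25 + 9) = -4*(-16) = 64)
x(s, k) = √(k + k*s) (x(s, k) = √(k*s + k) = √(k + k*s))
x(0, 15)*W - 1*17410 = √(15*(1 + 0))*64 - 1*17410 = √(15*1)*64 - 17410 = √15*64 - 17410 = 64*√15 - 17410 = -17410 + 64*√15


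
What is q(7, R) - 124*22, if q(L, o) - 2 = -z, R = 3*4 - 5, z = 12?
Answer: -2738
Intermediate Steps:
R = 7 (R = 12 - 5 = 7)
q(L, o) = -10 (q(L, o) = 2 - 1*12 = 2 - 12 = -10)
q(7, R) - 124*22 = -10 - 124*22 = -10 - 2728 = -2738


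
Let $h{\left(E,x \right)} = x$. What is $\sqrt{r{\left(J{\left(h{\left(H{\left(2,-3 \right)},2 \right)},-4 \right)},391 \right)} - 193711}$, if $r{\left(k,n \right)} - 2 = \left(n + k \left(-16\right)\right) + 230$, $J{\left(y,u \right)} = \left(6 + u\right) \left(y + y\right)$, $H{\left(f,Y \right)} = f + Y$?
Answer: $8 i \sqrt{3019} \approx 439.56 i$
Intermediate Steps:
$H{\left(f,Y \right)} = Y + f$
$J{\left(y,u \right)} = 2 y \left(6 + u\right)$ ($J{\left(y,u \right)} = \left(6 + u\right) 2 y = 2 y \left(6 + u\right)$)
$r{\left(k,n \right)} = 232 + n - 16 k$ ($r{\left(k,n \right)} = 2 + \left(\left(n + k \left(-16\right)\right) + 230\right) = 2 - \left(-230 - n + 16 k\right) = 2 + \left(230 + n - 16 k\right) = 232 + n - 16 k$)
$\sqrt{r{\left(J{\left(h{\left(H{\left(2,-3 \right)},2 \right)},-4 \right)},391 \right)} - 193711} = \sqrt{\left(232 + 391 - 16 \cdot 2 \cdot 2 \left(6 - 4\right)\right) - 193711} = \sqrt{\left(232 + 391 - 16 \cdot 2 \cdot 2 \cdot 2\right) - 193711} = \sqrt{\left(232 + 391 - 128\right) - 193711} = \sqrt{495 - 193711} = \sqrt{-193216} = 8 i \sqrt{3019}$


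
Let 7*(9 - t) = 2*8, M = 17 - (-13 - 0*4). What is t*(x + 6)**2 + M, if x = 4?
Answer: 4910/7 ≈ 701.43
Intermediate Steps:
M = 30 (M = 17 - (-13 - 1*0) = 17 - (-13 + 0) = 17 - 1*(-13) = 17 + 13 = 30)
t = 47/7 (t = 9 - 2*8/7 = 9 - 1/7*16 = 9 - 16/7 = 47/7 ≈ 6.7143)
t*(x + 6)**2 + M = 47*(4 + 6)**2/7 + 30 = (47/7)*10**2 + 30 = (47/7)*100 + 30 = 4700/7 + 30 = 4910/7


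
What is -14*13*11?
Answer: -2002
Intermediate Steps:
-14*13*11 = -182*11 = -2002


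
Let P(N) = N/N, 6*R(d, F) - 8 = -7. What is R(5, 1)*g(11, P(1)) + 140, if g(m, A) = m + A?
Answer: 142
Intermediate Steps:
R(d, F) = ⅙ (R(d, F) = 4/3 + (⅙)*(-7) = 4/3 - 7/6 = ⅙)
P(N) = 1
g(m, A) = A + m
R(5, 1)*g(11, P(1)) + 140 = (1 + 11)/6 + 140 = (⅙)*12 + 140 = 2 + 140 = 142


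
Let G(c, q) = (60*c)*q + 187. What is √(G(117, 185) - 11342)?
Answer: √1287545 ≈ 1134.7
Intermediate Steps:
G(c, q) = 187 + 60*c*q (G(c, q) = 60*c*q + 187 = 187 + 60*c*q)
√(G(117, 185) - 11342) = √((187 + 60*117*185) - 11342) = √((187 + 1298700) - 11342) = √(1298887 - 11342) = √1287545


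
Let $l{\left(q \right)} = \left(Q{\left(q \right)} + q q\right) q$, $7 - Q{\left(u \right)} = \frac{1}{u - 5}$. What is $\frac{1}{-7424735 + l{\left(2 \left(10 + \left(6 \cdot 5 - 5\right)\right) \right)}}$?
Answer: $- \frac{13}{92056199} \approx -1.4122 \cdot 10^{-7}$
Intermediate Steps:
$Q{\left(u \right)} = 7 - \frac{1}{-5 + u}$ ($Q{\left(u \right)} = 7 - \frac{1}{u - 5} = 7 - \frac{1}{-5 + u}$)
$l{\left(q \right)} = q \left(q^{2} + \frac{-36 + 7 q}{-5 + q}\right)$ ($l{\left(q \right)} = \left(\frac{-36 + 7 q}{-5 + q} + q q\right) q = \left(\frac{-36 + 7 q}{-5 + q} + q^{2}\right) q = \left(q^{2} + \frac{-36 + 7 q}{-5 + q}\right) q = q \left(q^{2} + \frac{-36 + 7 q}{-5 + q}\right)$)
$\frac{1}{-7424735 + l{\left(2 \left(10 + \left(6 \cdot 5 - 5\right)\right) \right)}} = \frac{1}{-7424735 + \frac{2 \left(10 + \left(6 \cdot 5 - 5\right)\right) \left(-36 + 7 \cdot 2 \left(10 + \left(6 \cdot 5 - 5\right)\right) + \left(2 \left(10 + \left(6 \cdot 5 - 5\right)\right)\right)^{2} \left(-5 + 2 \left(10 + \left(6 \cdot 5 - 5\right)\right)\right)\right)}{-5 + 2 \left(10 + \left(6 \cdot 5 - 5\right)\right)}} = \frac{1}{-7424735 + \frac{2 \left(10 + \left(30 - 5\right)\right) \left(-36 + 7 \cdot 2 \left(10 + \left(30 - 5\right)\right) + \left(2 \left(10 + \left(30 - 5\right)\right)\right)^{2} \left(-5 + 2 \left(10 + \left(30 - 5\right)\right)\right)\right)}{-5 + 2 \left(10 + \left(30 - 5\right)\right)}} = \frac{1}{-7424735 + \frac{2 \left(10 + 25\right) \left(-36 + 7 \cdot 2 \left(10 + 25\right) + \left(2 \left(10 + 25\right)\right)^{2} \left(-5 + 2 \left(10 + 25\right)\right)\right)}{-5 + 2 \left(10 + 25\right)}} = \frac{1}{-7424735 + \frac{2 \cdot 35 \left(-36 + 7 \cdot 2 \cdot 35 + \left(2 \cdot 35\right)^{2} \left(-5 + 2 \cdot 35\right)\right)}{-5 + 2 \cdot 35}} = \frac{1}{-7424735 + \frac{70 \left(-36 + 7 \cdot 70 + 70^{2} \left(-5 + 70\right)\right)}{-5 + 70}} = \frac{1}{-7424735 + \frac{70 \left(-36 + 490 + 4900 \cdot 65\right)}{65}} = \frac{1}{-7424735 + 70 \cdot \frac{1}{65} \left(-36 + 490 + 318500\right)} = \frac{1}{-7424735 + 70 \cdot \frac{1}{65} \cdot 318954} = \frac{1}{-7424735 + \frac{4465356}{13}} = \frac{1}{- \frac{92056199}{13}} = - \frac{13}{92056199}$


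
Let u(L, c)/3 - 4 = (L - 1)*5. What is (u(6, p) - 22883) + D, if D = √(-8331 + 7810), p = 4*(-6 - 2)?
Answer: -22796 + I*√521 ≈ -22796.0 + 22.825*I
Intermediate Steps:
p = -32 (p = 4*(-8) = -32)
u(L, c) = -3 + 15*L (u(L, c) = 12 + 3*((L - 1)*5) = 12 + 3*((-1 + L)*5) = 12 + 3*(-5 + 5*L) = 12 + (-15 + 15*L) = -3 + 15*L)
D = I*√521 (D = √(-521) = I*√521 ≈ 22.825*I)
(u(6, p) - 22883) + D = ((-3 + 15*6) - 22883) + I*√521 = ((-3 + 90) - 22883) + I*√521 = (87 - 22883) + I*√521 = -22796 + I*√521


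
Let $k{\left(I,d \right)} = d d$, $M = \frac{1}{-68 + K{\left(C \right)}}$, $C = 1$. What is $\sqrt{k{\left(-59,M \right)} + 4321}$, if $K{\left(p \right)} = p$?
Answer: $\frac{\sqrt{19396970}}{67} \approx 65.734$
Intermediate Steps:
$M = - \frac{1}{67}$ ($M = \frac{1}{-68 + 1} = \frac{1}{-67} = - \frac{1}{67} \approx -0.014925$)
$k{\left(I,d \right)} = d^{2}$
$\sqrt{k{\left(-59,M \right)} + 4321} = \sqrt{\left(- \frac{1}{67}\right)^{2} + 4321} = \sqrt{\frac{1}{4489} + 4321} = \sqrt{\frac{19396970}{4489}} = \frac{\sqrt{19396970}}{67}$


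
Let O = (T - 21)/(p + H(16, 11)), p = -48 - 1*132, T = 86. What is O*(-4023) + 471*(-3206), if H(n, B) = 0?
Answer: -6034293/4 ≈ -1.5086e+6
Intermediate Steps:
p = -180 (p = -48 - 132 = -180)
O = -13/36 (O = (86 - 21)/(-180 + 0) = 65/(-180) = 65*(-1/180) = -13/36 ≈ -0.36111)
O*(-4023) + 471*(-3206) = -13/36*(-4023) + 471*(-3206) = 5811/4 - 1510026 = -6034293/4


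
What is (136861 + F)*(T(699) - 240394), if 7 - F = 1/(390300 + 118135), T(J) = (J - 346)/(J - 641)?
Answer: -970237334826725921/29489230 ≈ -3.2901e+10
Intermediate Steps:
T(J) = (-346 + J)/(-641 + J)
F = 3559044/508435 (F = 7 - 1/(390300 + 118135) = 7 - 1/508435 = 3559044/508435 ≈ 7.0000)
(136861 + F)*(T(699) - 240394) = (136861 + 3559044/508435)*((-346 + 699)/(-641 + 699) - 240394) = 69588481579*(353/58 - 240394)/508435 = (69588481579/508435)*(-13942499/58) = -970237334826725921/29489230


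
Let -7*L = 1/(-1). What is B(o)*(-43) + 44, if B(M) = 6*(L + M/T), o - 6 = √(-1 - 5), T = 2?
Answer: -5368/7 - 129*I*√6 ≈ -766.86 - 315.98*I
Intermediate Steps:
L = ⅐ (L = -1/(7*(-1)) = -(-1)/7 = -⅐*(-1) = ⅐ ≈ 0.14286)
o = 6 + I*√6 (o = 6 + √(-1 - 5) = 6 + √(-6) = 6 + I*√6 ≈ 6.0 + 2.4495*I)
B(M) = 6/7 + 3*M (B(M) = 6*(⅐ + M/2) = 6/7 + 3*M)
B(o)*(-43) + 44 = (6/7 + 3*(6 + I*√6))*(-43) + 44 = (6/7 + (18 + 3*I*√6))*(-43) + 44 = (132/7 + 3*I*√6)*(-43) + 44 = (-5676/7 - 129*I*√6) + 44 = -5368/7 - 129*I*√6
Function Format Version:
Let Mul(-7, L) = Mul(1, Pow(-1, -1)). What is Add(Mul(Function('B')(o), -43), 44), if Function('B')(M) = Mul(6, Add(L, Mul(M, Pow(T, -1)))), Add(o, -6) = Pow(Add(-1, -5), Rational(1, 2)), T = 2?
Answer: Add(Rational(-5368, 7), Mul(-129, I, Pow(6, Rational(1, 2)))) ≈ Add(-766.86, Mul(-315.98, I))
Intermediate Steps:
L = Rational(1, 7) (L = Mul(Rational(-1, 7), Mul(1, Pow(-1, -1))) = Mul(Rational(-1, 7), Mul(1, -1)) = Mul(Rational(-1, 7), -1) = Rational(1, 7) ≈ 0.14286)
o = Add(6, Mul(I, Pow(6, Rational(1, 2)))) (o = Add(6, Pow(Add(-1, -5), Rational(1, 2))) = Add(6, Pow(-6, Rational(1, 2))) = Add(6, Mul(I, Pow(6, Rational(1, 2)))) ≈ Add(6.0000, Mul(2.4495, I)))
Function('B')(M) = Add(Rational(6, 7), Mul(3, M)) (Function('B')(M) = Mul(6, Add(Rational(1, 7), Mul(M, Pow(2, -1)))) = Mul(6, Add(Rational(1, 7), Mul(M, Rational(1, 2)))) = Mul(6, Add(Rational(1, 7), Mul(Rational(1, 2), M))) = Add(Rational(6, 7), Mul(3, M)))
Add(Mul(Function('B')(o), -43), 44) = Add(Mul(Add(Rational(6, 7), Mul(3, Add(6, Mul(I, Pow(6, Rational(1, 2)))))), -43), 44) = Add(Mul(Add(Rational(6, 7), Add(18, Mul(3, I, Pow(6, Rational(1, 2))))), -43), 44) = Add(Mul(Add(Rational(132, 7), Mul(3, I, Pow(6, Rational(1, 2)))), -43), 44) = Add(Add(Rational(-5676, 7), Mul(-129, I, Pow(6, Rational(1, 2)))), 44) = Add(Rational(-5368, 7), Mul(-129, I, Pow(6, Rational(1, 2))))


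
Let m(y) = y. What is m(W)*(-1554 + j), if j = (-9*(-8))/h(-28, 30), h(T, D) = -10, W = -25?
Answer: 39030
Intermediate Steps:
j = -36/5 (j = -9*(-8)/(-10) = 72*(-1/10) = -36/5 ≈ -7.2000)
m(W)*(-1554 + j) = -25*(-1554 - 36/5) = -25*(-7806/5) = 39030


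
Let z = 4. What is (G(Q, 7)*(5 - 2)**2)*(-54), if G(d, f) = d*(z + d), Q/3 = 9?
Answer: -406782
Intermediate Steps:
Q = 27 (Q = 3*9 = 27)
G(d, f) = d*(4 + d)
(G(Q, 7)*(5 - 2)**2)*(-54) = ((27*(4 + 27))*(5 - 2)**2)*(-54) = ((27*31)*3**2)*(-54) = (837*9)*(-54) = 7533*(-54) = -406782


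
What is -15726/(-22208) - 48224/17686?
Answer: -198207139/98192672 ≈ -2.0186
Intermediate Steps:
-15726/(-22208) - 48224/17686 = -15726*(-1/22208) - 48224*1/17686 = 7863/11104 - 24112/8843 = -198207139/98192672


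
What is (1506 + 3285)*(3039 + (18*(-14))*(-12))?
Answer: 29047833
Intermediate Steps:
(1506 + 3285)*(3039 + (18*(-14))*(-12)) = 4791*(3039 - 252*(-12)) = 4791*(3039 + 3024) = 4791*6063 = 29047833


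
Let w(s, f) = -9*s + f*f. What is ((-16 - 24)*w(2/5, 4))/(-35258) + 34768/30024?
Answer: 77546378/66161637 ≈ 1.1721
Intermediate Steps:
w(s, f) = f² - 9*s (w(s, f) = -9*s + f² = f² - 9*s)
((-16 - 24)*w(2/5, 4))/(-35258) + 34768/30024 = ((-16 - 24)*(4² - 18/5))/(-35258) + 34768/30024 = -40*(16 - 18/5)*(-1/35258) + 34768*(1/30024) = -40*(16 - 9*⅖)*(-1/35258) + 4346/3753 = -40*(16 - 18/5)*(-1/35258) + 4346/3753 = -40*62/5*(-1/35258) + 4346/3753 = -496*(-1/35258) + 4346/3753 = 248/17629 + 4346/3753 = 77546378/66161637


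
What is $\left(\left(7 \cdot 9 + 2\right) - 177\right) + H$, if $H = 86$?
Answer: $-26$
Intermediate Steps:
$\left(\left(7 \cdot 9 + 2\right) - 177\right) + H = \left(\left(7 \cdot 9 + 2\right) - 177\right) + 86 = \left(\left(63 + 2\right) - 177\right) + 86 = \left(65 - 177\right) + 86 = -112 + 86 = -26$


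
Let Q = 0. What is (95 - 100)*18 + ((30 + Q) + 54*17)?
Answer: 858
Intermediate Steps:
(95 - 100)*18 + ((30 + Q) + 54*17) = (95 - 100)*18 + ((30 + 0) + 54*17) = -5*18 + (30 + 918) = -90 + 948 = 858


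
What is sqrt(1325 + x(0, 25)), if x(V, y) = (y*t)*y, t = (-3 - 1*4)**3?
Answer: 5*I*sqrt(8522) ≈ 461.57*I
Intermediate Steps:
t = -343 (t = (-3 - 4)**3 = (-7)**3 = -343)
x(V, y) = -343*y**2 (x(V, y) = (y*(-343))*y = (-343*y)*y = -343*y**2)
sqrt(1325 + x(0, 25)) = sqrt(1325 - 343*25**2) = sqrt(1325 - 343*625) = sqrt(1325 - 214375) = sqrt(-213050) = 5*I*sqrt(8522)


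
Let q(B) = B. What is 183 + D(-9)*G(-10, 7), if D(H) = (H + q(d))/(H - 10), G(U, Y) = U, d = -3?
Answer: 3357/19 ≈ 176.68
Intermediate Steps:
D(H) = (-3 + H)/(-10 + H) (D(H) = (H - 3)/(H - 10) = (-3 + H)/(-10 + H))
183 + D(-9)*G(-10, 7) = 183 + ((-3 - 9)/(-10 - 9))*(-10) = 183 + (-12/(-19))*(-10) = 183 - 1/19*(-12)*(-10) = 183 + (12/19)*(-10) = 183 - 120/19 = 3357/19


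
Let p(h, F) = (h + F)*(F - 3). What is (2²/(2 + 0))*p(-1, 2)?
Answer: -2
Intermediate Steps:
p(h, F) = (-3 + F)*(F + h) (p(h, F) = (F + h)*(-3 + F) = (-3 + F)*(F + h))
(2²/(2 + 0))*p(-1, 2) = (2²/(2 + 0))*(2² - 3*2 - 3*(-1) + 2*(-1)) = (4/2)*(4 - 6 + 3 - 2) = (4*(½))*(-1) = 2*(-1) = -2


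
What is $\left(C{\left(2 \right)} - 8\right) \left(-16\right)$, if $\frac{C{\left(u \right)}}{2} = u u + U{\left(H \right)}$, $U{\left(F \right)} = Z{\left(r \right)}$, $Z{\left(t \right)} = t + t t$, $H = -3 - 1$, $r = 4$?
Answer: $-640$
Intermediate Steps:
$H = -4$ ($H = -3 - 1 = -4$)
$Z{\left(t \right)} = t + t^{2}$
$U{\left(F \right)} = 20$ ($U{\left(F \right)} = 4 \left(1 + 4\right) = 4 \cdot 5 = 20$)
$C{\left(u \right)} = 40 + 2 u^{2}$ ($C{\left(u \right)} = 2 \left(u u + 20\right) = 2 \left(u^{2} + 20\right) = 2 \left(20 + u^{2}\right) = 40 + 2 u^{2}$)
$\left(C{\left(2 \right)} - 8\right) \left(-16\right) = \left(\left(40 + 2 \cdot 2^{2}\right) - 8\right) \left(-16\right) = \left(\left(40 + 2 \cdot 4\right) - 8\right) \left(-16\right) = \left(\left(40 + 8\right) - 8\right) \left(-16\right) = \left(48 - 8\right) \left(-16\right) = 40 \left(-16\right) = -640$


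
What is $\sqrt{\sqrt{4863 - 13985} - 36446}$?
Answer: $\sqrt{-36446 + i \sqrt{9122}} \approx 0.2501 + 190.91 i$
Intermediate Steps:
$\sqrt{\sqrt{4863 - 13985} - 36446} = \sqrt{\sqrt{-9122} - 36446} = \sqrt{i \sqrt{9122} - 36446} = \sqrt{-36446 + i \sqrt{9122}}$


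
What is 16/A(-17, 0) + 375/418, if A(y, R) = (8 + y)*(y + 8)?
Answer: 37063/33858 ≈ 1.0947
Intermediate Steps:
A(y, R) = (8 + y)**2 (A(y, R) = (8 + y)*(8 + y) = (8 + y)**2)
16/A(-17, 0) + 375/418 = 16/((8 - 17)**2) + 375/418 = 16/((-9)**2) + 375*(1/418) = 16/81 + 375/418 = 37063/33858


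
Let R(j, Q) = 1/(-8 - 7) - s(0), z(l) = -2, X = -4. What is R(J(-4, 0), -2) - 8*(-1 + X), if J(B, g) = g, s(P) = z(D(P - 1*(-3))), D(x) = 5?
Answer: 629/15 ≈ 41.933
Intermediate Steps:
s(P) = -2
R(j, Q) = 29/15 (R(j, Q) = 1/(-8 - 7) - 1*(-2) = 1/(-15) + 2 = -1/15 + 2 = 29/15)
R(J(-4, 0), -2) - 8*(-1 + X) = 29/15 - 8*(-1 - 4) = 29/15 - 8*(-5) = 29/15 + 40 = 629/15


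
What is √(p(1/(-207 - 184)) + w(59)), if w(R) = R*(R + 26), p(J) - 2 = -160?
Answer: √4857 ≈ 69.692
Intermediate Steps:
p(J) = -158 (p(J) = 2 - 160 = -158)
w(R) = R*(26 + R)
√(p(1/(-207 - 184)) + w(59)) = √(-158 + 59*(26 + 59)) = √(-158 + 59*85) = √(-158 + 5015) = √4857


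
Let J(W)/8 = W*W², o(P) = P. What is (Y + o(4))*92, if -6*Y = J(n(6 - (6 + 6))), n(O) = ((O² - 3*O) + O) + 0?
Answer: -13565584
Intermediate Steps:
n(O) = O² - 2*O (n(O) = (O² - 2*O) + 0 = O² - 2*O)
J(W) = 8*W³ (J(W) = 8*(W*W²) = 8*W³)
Y = -147456 (Y = -4*((6 - (6 + 6))*(-2 + (6 - (6 + 6))))³/3 = -4*((6 - 1*12)*(-2 + (6 - 1*12)))³/3 = -4*((6 - 12)*(-2 + (6 - 12)))³/3 = -4*(-6*(-2 - 6))³/3 = -4*(-6*(-8))³/3 = -4*48³/3 = -4*110592/3 = -⅙*884736 = -147456)
(Y + o(4))*92 = (-147456 + 4)*92 = -147452*92 = -13565584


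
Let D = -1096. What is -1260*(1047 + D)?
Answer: 61740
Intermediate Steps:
-1260*(1047 + D) = -1260*(1047 - 1096) = -1260*(-49) = 61740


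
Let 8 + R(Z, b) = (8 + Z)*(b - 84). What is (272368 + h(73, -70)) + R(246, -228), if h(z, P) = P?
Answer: 193042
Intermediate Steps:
R(Z, b) = -8 + (-84 + b)*(8 + Z) (R(Z, b) = -8 + (8 + Z)*(b - 84) = -8 + (8 + Z)*(-84 + b) = -8 + (-84 + b)*(8 + Z))
(272368 + h(73, -70)) + R(246, -228) = (272368 - 70) + (-680 - 84*246 + 8*(-228) + 246*(-228)) = 272298 + (-680 - 20664 - 1824 - 56088) = 272298 - 79256 = 193042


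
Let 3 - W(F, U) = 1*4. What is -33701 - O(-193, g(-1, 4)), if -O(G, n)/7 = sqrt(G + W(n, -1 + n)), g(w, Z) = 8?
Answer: -33701 + 7*I*sqrt(194) ≈ -33701.0 + 97.499*I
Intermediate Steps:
W(F, U) = -1 (W(F, U) = 3 - 4 = -1)
O(G, n) = -7*sqrt(-1 + G) (O(G, n) = -7*sqrt(G - 1) = -7*sqrt(-1 + G))
-33701 - O(-193, g(-1, 4)) = -33701 - (-7)*sqrt(-1 - 193) = -33701 - (-7)*sqrt(-194) = -33701 - (-7)*I*sqrt(194) = -33701 + 7*I*sqrt(194)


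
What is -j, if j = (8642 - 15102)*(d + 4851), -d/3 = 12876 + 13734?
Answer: -484364340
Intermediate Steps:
d = -79830 (d = -3*(12876 + 13734) = -3*26610 = -79830)
j = 484364340 (j = (8642 - 15102)*(-79830 + 4851) = -6460*(-74979) = 484364340)
-j = -1*484364340 = -484364340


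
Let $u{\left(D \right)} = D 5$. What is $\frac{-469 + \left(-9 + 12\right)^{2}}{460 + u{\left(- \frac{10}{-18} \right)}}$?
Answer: $- \frac{828}{833} \approx -0.994$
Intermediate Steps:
$u{\left(D \right)} = 5 D$
$\frac{-469 + \left(-9 + 12\right)^{2}}{460 + u{\left(- \frac{10}{-18} \right)}} = \frac{-469 + \left(-9 + 12\right)^{2}}{460 + 5 \left(- \frac{10}{-18}\right)} = \frac{-469 + 3^{2}}{460 + 5 \left(\left(-10\right) \left(- \frac{1}{18}\right)\right)} = \frac{-469 + 9}{460 + 5 \cdot \frac{5}{9}} = - \frac{460}{460 + \frac{25}{9}} = - \frac{460}{\frac{4165}{9}} = \left(-460\right) \frac{9}{4165} = - \frac{828}{833}$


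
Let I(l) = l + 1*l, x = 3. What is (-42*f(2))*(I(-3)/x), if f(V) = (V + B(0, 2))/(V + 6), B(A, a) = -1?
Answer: 21/2 ≈ 10.500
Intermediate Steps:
I(l) = 2*l (I(l) = l + l = 2*l)
f(V) = (-1 + V)/(6 + V) (f(V) = (V - 1)/(V + 6) = (-1 + V)/(6 + V))
(-42*f(2))*(I(-3)/x) = (-42*(-1 + 2)/(6 + 2))*((2*(-3))/3) = (-42/8)*(-6*⅓) = -21/4*(-2) = 21/2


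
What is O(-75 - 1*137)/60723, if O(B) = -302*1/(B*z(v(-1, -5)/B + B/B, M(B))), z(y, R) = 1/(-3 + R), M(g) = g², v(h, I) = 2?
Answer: 522007/495126 ≈ 1.0543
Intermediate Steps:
O(B) = -302*(-3 + B²)/B
O(-75 - 1*137)/60723 = (-302*(-75 - 1*137) + 906/(-75 - 1*137))/60723 = (-302*(-75 - 137) + 906/(-75 - 137))*(1/60723) = (-302*(-212) + 906/(-212))*(1/60723) = (64024 + 906*(-1/212))*(1/60723) = (64024 - 453/106)*(1/60723) = (6786091/106)*(1/60723) = 522007/495126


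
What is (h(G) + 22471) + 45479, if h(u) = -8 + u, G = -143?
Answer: 67799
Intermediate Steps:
(h(G) + 22471) + 45479 = ((-8 - 143) + 22471) + 45479 = (-151 + 22471) + 45479 = 22320 + 45479 = 67799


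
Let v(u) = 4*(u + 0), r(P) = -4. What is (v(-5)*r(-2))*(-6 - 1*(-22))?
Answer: 1280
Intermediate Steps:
v(u) = 4*u
(v(-5)*r(-2))*(-6 - 1*(-22)) = ((4*(-5))*(-4))*(-6 - 1*(-22)) = (-20*(-4))*(-6 + 22) = 80*16 = 1280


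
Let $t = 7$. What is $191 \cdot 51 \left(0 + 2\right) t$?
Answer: $136374$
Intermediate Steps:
$191 \cdot 51 \left(0 + 2\right) t = 191 \cdot 51 \left(0 + 2\right) 7 = 9741 \cdot 2 \cdot 7 = 9741 \cdot 14 = 136374$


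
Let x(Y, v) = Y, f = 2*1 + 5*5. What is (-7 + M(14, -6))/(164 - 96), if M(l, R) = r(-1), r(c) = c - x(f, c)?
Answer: -35/68 ≈ -0.51471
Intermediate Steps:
f = 27 (f = 2 + 25 = 27)
r(c) = -27 + c (r(c) = c - 1*27 = c - 27 = -27 + c)
M(l, R) = -28 (M(l, R) = -27 - 1 = -28)
(-7 + M(14, -6))/(164 - 96) = (-7 - 28)/(164 - 96) = -35/68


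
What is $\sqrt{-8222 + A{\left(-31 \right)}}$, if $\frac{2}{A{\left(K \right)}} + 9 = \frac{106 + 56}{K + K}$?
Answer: $\frac{i \sqrt{7399955}}{30} \approx 90.676 i$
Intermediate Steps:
$A{\left(K \right)} = \frac{2}{-9 + \frac{81}{K}}$ ($A{\left(K \right)} = \frac{2}{-9 + \frac{106 + 56}{K + K}} = \frac{2}{-9 + \frac{162}{2 K}} = \frac{2}{-9 + 162 \frac{1}{2 K}} = \frac{2}{-9 + \frac{81}{K}}$)
$\sqrt{-8222 + A{\left(-31 \right)}} = \sqrt{-8222 - - \frac{62}{-81 + 9 \left(-31\right)}} = \sqrt{-8222 - - \frac{62}{-81 - 279}} = \sqrt{-8222 - - \frac{62}{-360}} = \sqrt{-8222 - \left(-62\right) \left(- \frac{1}{360}\right)} = \sqrt{-8222 - \frac{31}{180}} = \sqrt{- \frac{1479991}{180}} = \frac{i \sqrt{7399955}}{30}$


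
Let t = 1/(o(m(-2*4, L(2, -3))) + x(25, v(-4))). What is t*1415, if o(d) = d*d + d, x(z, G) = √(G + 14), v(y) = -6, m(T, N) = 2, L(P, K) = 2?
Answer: 4245/14 - 1415*√2/14 ≈ 160.28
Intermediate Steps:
x(z, G) = √(14 + G)
o(d) = d + d² (o(d) = d² + d = d + d²)
t = 1/(6 + 2*√2) (t = 1/(2*(1 + 2) + √(14 - 6)) = 1/(2*3 + √8) = 1/(6 + 2*√2) ≈ 0.11327)
t*1415 = (3/14 - √2/14)*1415 = 4245/14 - 1415*√2/14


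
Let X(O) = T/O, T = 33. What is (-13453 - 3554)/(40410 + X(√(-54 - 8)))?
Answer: -4734408660/11249335921 - 62359*I*√62/11249335921 ≈ -0.42086 - 4.3648e-5*I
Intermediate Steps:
X(O) = 33/O
(-13453 - 3554)/(40410 + X(√(-54 - 8))) = (-13453 - 3554)/(40410 + 33/(√(-54 - 8))) = -17007/(40410 + 33/(√(-62))) = -17007/(40410 + 33/((I*√62))) = -17007/(40410 + 33*(-I*√62/62)) = -17007/(40410 - 33*I*√62/62)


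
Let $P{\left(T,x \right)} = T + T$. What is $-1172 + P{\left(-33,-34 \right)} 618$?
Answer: $-41960$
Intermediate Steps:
$P{\left(T,x \right)} = 2 T$
$-1172 + P{\left(-33,-34 \right)} 618 = -1172 + 2 \left(-33\right) 618 = -1172 - 40788 = -41960$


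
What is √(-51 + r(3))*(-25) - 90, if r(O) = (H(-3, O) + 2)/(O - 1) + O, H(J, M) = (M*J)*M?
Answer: -90 - 275*I*√2/2 ≈ -90.0 - 194.45*I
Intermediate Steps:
H(J, M) = J*M² (H(J, M) = (J*M)*M = J*M²)
r(O) = O + (2 - 3*O²)/(-1 + O) (r(O) = (-3*O² + 2)/(O - 1) + O = (2 - 3*O²)/(-1 + O) + O = O + (2 - 3*O²)/(-1 + O))
√(-51 + r(3))*(-25) - 90 = √(-51 + (2 - 1*3 - 2*3²)/(-1 + 3))*(-25) - 90 = √(-51 + (2 - 3 - 2*9)/2)*(-25) - 90 = √(-51 + (2 - 3 - 18)/2)*(-25) - 90 = √(-51 + (½)*(-19))*(-25) - 90 = √(-51 - 19/2)*(-25) - 90 = √(-121/2)*(-25) - 90 = (11*I*√2/2)*(-25) - 90 = -275*I*√2/2 - 90 = -90 - 275*I*√2/2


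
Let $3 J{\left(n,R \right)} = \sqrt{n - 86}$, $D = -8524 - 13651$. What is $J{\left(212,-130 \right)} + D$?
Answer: $-22175 + \sqrt{14} \approx -22171.0$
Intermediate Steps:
$D = -22175$ ($D = -8524 - 13651 = -22175$)
$J{\left(n,R \right)} = \frac{\sqrt{-86 + n}}{3}$ ($J{\left(n,R \right)} = \frac{\sqrt{n - 86}}{3} = \frac{\sqrt{-86 + n}}{3}$)
$J{\left(212,-130 \right)} + D = \frac{\sqrt{-86 + 212}}{3} - 22175 = \frac{\sqrt{126}}{3} - 22175 = \frac{3 \sqrt{14}}{3} - 22175 = \sqrt{14} - 22175 = -22175 + \sqrt{14}$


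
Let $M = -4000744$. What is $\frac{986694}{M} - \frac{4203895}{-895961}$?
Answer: $\frac{724303107043}{162932299772} \approx 4.4454$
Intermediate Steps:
$\frac{986694}{M} - \frac{4203895}{-895961} = \frac{986694}{-4000744} - \frac{4203895}{-895961} = 986694 \left(- \frac{1}{4000744}\right) - - \frac{4203895}{895961} = - \frac{493347}{2000372} + \frac{4203895}{895961} = \frac{724303107043}{162932299772}$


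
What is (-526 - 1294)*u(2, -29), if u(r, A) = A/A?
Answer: -1820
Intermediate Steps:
u(r, A) = 1
(-526 - 1294)*u(2, -29) = (-526 - 1294)*1 = -1820*1 = -1820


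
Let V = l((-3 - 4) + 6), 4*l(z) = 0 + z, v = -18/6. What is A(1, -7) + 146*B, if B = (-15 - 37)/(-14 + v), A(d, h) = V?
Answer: 30351/68 ≈ 446.34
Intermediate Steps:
v = -3 (v = -18*⅙ = -3)
l(z) = z/4 (l(z) = (0 + z)/4 = z/4)
V = -¼ (V = ((-3 - 4) + 6)/4 = (-7 + 6)/4 = (¼)*(-1) = -¼ ≈ -0.25000)
A(d, h) = -¼
B = 52/17 (B = (-15 - 37)/(-14 - 3) = -52/(-17) = -52*(-1/17) = 52/17 ≈ 3.0588)
A(1, -7) + 146*B = -¼ + 146*(52/17) = -¼ + 7592/17 = 30351/68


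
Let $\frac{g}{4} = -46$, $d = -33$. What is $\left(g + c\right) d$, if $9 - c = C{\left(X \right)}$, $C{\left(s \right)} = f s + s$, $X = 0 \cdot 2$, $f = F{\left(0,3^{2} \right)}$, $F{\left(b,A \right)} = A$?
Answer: $5775$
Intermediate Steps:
$f = 9$ ($f = 3^{2} = 9$)
$g = -184$ ($g = 4 \left(-46\right) = -184$)
$X = 0$
$C{\left(s \right)} = 10 s$ ($C{\left(s \right)} = 9 s + s = 10 s$)
$c = 9$ ($c = 9 - 10 \cdot 0 = 9 - 0 = 9 + 0 = 9$)
$\left(g + c\right) d = \left(-184 + 9\right) \left(-33\right) = \left(-175\right) \left(-33\right) = 5775$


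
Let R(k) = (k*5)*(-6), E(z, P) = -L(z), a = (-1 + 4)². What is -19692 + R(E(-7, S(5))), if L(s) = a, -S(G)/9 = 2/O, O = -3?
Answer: -19422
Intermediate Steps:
S(G) = 6 (S(G) = -18/(-3) = -18*(-1)/3 = -9*(-⅔) = 6)
a = 9 (a = 3² = 9)
L(s) = 9
E(z, P) = -9 (E(z, P) = -1*9 = -9)
R(k) = -30*k (R(k) = (5*k)*(-6) = -30*k)
-19692 + R(E(-7, S(5))) = -19692 - 30*(-9) = -19692 + 270 = -19422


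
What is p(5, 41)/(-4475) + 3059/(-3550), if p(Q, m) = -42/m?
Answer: -22444037/26053450 ≈ -0.86146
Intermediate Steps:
p(5, 41)/(-4475) + 3059/(-3550) = -42/41/(-4475) + 3059/(-3550) = -42*1/41*(-1/4475) + 3059*(-1/3550) = -42/41*(-1/4475) - 3059/3550 = 42/183475 - 3059/3550 = -22444037/26053450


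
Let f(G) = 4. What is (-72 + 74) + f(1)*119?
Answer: 478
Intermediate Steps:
(-72 + 74) + f(1)*119 = (-72 + 74) + 4*119 = 2 + 476 = 478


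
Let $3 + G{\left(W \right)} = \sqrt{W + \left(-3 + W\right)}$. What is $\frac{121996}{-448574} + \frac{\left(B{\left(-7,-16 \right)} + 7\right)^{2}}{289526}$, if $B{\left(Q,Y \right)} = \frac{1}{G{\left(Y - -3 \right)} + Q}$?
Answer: $\frac{- 89510491052 i - 25213819837 \sqrt{29}}{4638351283 \left(20 \sqrt{29} + 71 i\right)} \approx -0.2718 - 1.9962 \cdot 10^{-6} i$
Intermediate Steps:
$G{\left(W \right)} = -3 + \sqrt{-3 + 2 W}$ ($G{\left(W \right)} = -3 + \sqrt{W + \left(-3 + W\right)} = -3 + \sqrt{-3 + 2 W}$)
$B{\left(Q,Y \right)} = \frac{1}{-3 + Q + \sqrt{3 + 2 Y}}$ ($B{\left(Q,Y \right)} = \frac{1}{\left(-3 + \sqrt{-3 + 2 \left(Y - -3\right)}\right) + Q} = \frac{1}{\left(-3 + \sqrt{-3 + 2 \left(Y + 3\right)}\right) + Q} = \frac{1}{\left(-3 + \sqrt{-3 + 2 \left(3 + Y\right)}\right) + Q} = \frac{1}{\left(-3 + \sqrt{-3 + \left(6 + 2 Y\right)}\right) + Q} = \frac{1}{\left(-3 + \sqrt{3 + 2 Y}\right) + Q} = \frac{1}{-3 + Q + \sqrt{3 + 2 Y}}$)
$\frac{121996}{-448574} + \frac{\left(B{\left(-7,-16 \right)} + 7\right)^{2}}{289526} = \frac{121996}{-448574} + \frac{\left(\frac{1}{-3 - 7 + \sqrt{3 + 2 \left(-16\right)}} + 7\right)^{2}}{289526} = 121996 \left(- \frac{1}{448574}\right) + \left(\frac{1}{-3 - 7 + \sqrt{3 - 32}} + 7\right)^{2} \cdot \frac{1}{289526} = - \frac{8714}{32041} + \left(\frac{1}{-3 - 7 + \sqrt{-29}} + 7\right)^{2} \cdot \frac{1}{289526} = - \frac{8714}{32041} + \left(\frac{1}{-3 - 7 + i \sqrt{29}} + 7\right)^{2} \cdot \frac{1}{289526} = - \frac{8714}{32041} + \left(\frac{1}{-10 + i \sqrt{29}} + 7\right)^{2} \cdot \frac{1}{289526} = - \frac{8714}{32041} + \left(7 + \frac{1}{-10 + i \sqrt{29}}\right)^{2} \cdot \frac{1}{289526} = - \frac{8714}{32041} + \frac{\left(7 + \frac{1}{-10 + i \sqrt{29}}\right)^{2}}{289526}$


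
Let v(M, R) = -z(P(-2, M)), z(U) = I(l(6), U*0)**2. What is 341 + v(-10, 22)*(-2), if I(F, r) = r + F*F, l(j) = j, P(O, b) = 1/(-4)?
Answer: 2933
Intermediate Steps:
P(O, b) = -1/4
I(F, r) = r + F**2
z(U) = 1296 (z(U) = (U*0 + 6**2)**2 = (0 + 36)**2 = 36**2 = 1296)
v(M, R) = -1296 (v(M, R) = -1*1296 = -1296)
341 + v(-10, 22)*(-2) = 341 - 1296*(-2) = 341 + 2592 = 2933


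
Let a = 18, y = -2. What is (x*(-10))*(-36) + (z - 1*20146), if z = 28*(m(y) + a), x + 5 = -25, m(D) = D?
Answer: -30498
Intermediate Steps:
x = -30 (x = -5 - 25 = -30)
z = 448 (z = 28*(-2 + 18) = 28*16 = 448)
(x*(-10))*(-36) + (z - 1*20146) = -30*(-10)*(-36) + (448 - 1*20146) = 300*(-36) + (448 - 20146) = -10800 - 19698 = -30498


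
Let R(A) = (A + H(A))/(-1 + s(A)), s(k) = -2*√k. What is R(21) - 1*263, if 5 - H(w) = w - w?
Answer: -21803/83 - 52*√21/83 ≈ -265.56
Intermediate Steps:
H(w) = 5 (H(w) = 5 - (w - w) = 5 - 1*0 = 5 + 0 = 5)
R(A) = (5 + A)/(-1 - 2*√A) (R(A) = (A + 5)/(-1 - 2*√A) = (5 + A)/(-1 - 2*√A))
R(21) - 1*263 = (-5 - 1*21)/(1 + 2*√21) - 1*263 = (-5 - 21)/(1 + 2*√21) - 263 = -26/(1 + 2*√21) - 263 = -263 - 26/(1 + 2*√21)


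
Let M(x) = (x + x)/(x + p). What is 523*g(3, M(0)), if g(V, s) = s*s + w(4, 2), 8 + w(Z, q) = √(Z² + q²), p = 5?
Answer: -4184 + 1046*√5 ≈ -1845.1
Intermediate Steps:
w(Z, q) = -8 + √(Z² + q²)
M(x) = 2*x/(5 + x) (M(x) = (x + x)/(x + 5) = (2*x)/(5 + x) = 2*x/(5 + x))
g(V, s) = -8 + s² + 2*√5 (g(V, s) = s*s + (-8 + √(4² + 2²)) = s² + (-8 + √(16 + 4)) = s² + (-8 + √20) = s² + (-8 + 2*√5) = -8 + s² + 2*√5)
523*g(3, M(0)) = 523*(-8 + (2*0/(5 + 0))² + 2*√5) = 523*(-8 + (2*0/5)² + 2*√5) = 523*(-8 + (2*0*(⅕))² + 2*√5) = 523*(-8 + 0² + 2*√5) = 523*(-8 + 0 + 2*√5) = 523*(-8 + 2*√5) = -4184 + 1046*√5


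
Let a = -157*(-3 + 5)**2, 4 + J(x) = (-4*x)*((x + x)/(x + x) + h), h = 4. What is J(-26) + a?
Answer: -112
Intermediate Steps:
J(x) = -4 - 20*x (J(x) = -4 + (-4*x)*((x + x)/(x + x) + 4) = -4 + (-4*x)*((2*x)/((2*x)) + 4) = -4 + (-4*x)*((2*x)*(1/(2*x)) + 4) = -4 + (-4*x)*(1 + 4) = -4 - 4*x*5 = -4 - 20*x)
a = -628 (a = -157*2**2 = -157*4 = -628)
J(-26) + a = (-4 - 20*(-26)) - 628 = (-4 + 520) - 628 = 516 - 628 = -112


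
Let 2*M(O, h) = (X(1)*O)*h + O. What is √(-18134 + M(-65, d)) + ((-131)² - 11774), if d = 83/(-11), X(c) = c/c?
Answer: 5387 + I*√2168474/11 ≈ 5387.0 + 133.87*I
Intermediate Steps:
X(c) = 1
d = -83/11 (d = 83*(-1/11) = -83/11 ≈ -7.5455)
M(O, h) = O/2 + O*h/2 (M(O, h) = ((1*O)*h + O)/2 = (O*h + O)/2 = (O + O*h)/2 = O/2 + O*h/2)
√(-18134 + M(-65, d)) + ((-131)² - 11774) = √(-18134 + (½)*(-65)*(1 - 83/11)) + ((-131)² - 11774) = √(-18134 + (½)*(-65)*(-72/11)) + (17161 - 11774) = √(-18134 + 2340/11) + 5387 = √(-197134/11) + 5387 = I*√2168474/11 + 5387 = 5387 + I*√2168474/11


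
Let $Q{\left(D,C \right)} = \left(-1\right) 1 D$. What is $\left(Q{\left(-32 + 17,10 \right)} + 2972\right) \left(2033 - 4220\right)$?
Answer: $-6532569$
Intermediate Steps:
$Q{\left(D,C \right)} = - D$
$\left(Q{\left(-32 + 17,10 \right)} + 2972\right) \left(2033 - 4220\right) = \left(- (-32 + 17) + 2972\right) \left(2033 - 4220\right) = \left(\left(-1\right) \left(-15\right) + 2972\right) \left(-2187\right) = \left(15 + 2972\right) \left(-2187\right) = 2987 \left(-2187\right) = -6532569$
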